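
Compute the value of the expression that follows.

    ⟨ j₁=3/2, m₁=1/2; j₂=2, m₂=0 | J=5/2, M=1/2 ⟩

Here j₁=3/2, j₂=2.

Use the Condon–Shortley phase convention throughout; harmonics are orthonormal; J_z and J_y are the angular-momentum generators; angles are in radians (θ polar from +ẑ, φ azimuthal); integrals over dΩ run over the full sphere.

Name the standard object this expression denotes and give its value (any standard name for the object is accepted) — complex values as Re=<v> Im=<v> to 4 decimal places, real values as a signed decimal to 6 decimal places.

This is a Clebsch–Gordan (vector-coupling) coefficient.
√[6·1!2!3!/7! · 2!1!2!2!3!2!] = √(48/35)
  +(−1)^0/∏(0,1,1,2,1,1)! = 1/2  (running 1/2)
  +(−1)^1/∏(1,0,0,1,2,2)! = -1/4  (running 1/4)
⟨..|..⟩ = √(48/35)·(1/4) = +0.292770

Clebsch–Gordan coefficient, +√(3/35) ≈ +0.292770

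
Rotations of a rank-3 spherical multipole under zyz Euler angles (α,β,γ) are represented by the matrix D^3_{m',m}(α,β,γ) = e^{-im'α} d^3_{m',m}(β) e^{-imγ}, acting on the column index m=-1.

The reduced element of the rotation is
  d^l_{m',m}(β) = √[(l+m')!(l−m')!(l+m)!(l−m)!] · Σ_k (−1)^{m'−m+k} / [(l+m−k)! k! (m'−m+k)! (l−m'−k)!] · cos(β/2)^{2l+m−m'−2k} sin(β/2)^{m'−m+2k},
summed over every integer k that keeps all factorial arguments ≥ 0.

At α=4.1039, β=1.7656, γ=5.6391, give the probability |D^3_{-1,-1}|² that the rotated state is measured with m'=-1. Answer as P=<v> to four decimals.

P=0.0228

First d^3_{-1,-1}(β=1.7656), then the phase factors e^{-i(-1)α} and e^{-i(-1)γ}:
With c≡cos(β/2)=0.634991 and s≡sin(β/2)=0.772520, N=[2·24·2·24]^{1/2}=48.000000
Admissible k: 0..2 (factorial args all ≥0)
  k=0: (−1)^0·48.0000/(48)·0.6350^6·0.7725^0 = +0.065555
  k=1: (−1)^1·48.0000/(6)·0.6350^4·0.7725^2 = -0.776209
  k=2: (−1)^2·48.0000/(8)·0.6350^2·0.7725^4 = +0.861637
d^3_{-1,-1}(1.7656) = +0.065555 -0.776209 +0.861637 = +0.150983
|D^3_{-1,-1}|² = |d^3_{-1,-1}(β)|² = (+0.150983)² = 0.022796 (the z-rotation phases have unit modulus)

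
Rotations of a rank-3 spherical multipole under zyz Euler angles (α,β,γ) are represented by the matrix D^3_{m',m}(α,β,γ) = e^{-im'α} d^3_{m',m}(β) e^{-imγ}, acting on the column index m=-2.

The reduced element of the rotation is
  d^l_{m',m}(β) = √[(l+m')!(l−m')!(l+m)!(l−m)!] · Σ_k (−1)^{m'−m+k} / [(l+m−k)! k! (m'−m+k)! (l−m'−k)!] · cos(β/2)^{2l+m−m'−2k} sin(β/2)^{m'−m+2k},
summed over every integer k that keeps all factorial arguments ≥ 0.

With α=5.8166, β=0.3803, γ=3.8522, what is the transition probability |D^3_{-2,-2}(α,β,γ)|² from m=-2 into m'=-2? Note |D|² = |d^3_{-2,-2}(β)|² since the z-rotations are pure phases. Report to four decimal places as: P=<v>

P=0.5337

First d^3_{-2,-2}(β=0.3803), then the phase factors e^{-i(-2)α} and e^{-i(-2)γ}:
c=cos(0.380300/2)=0.981976, s=sin(0.380300/2)=0.189006; N=√[1·120·1·120]=120.000000
k∈{0,1} keeps every argument non-negative
  k=0: (−1)^0·120.0000/(120)·0.9820^6·0.1890^0 = +0.896613
  k=1: (−1)^1·120.0000/(24)·0.9820^4·0.1890^2 = -0.166083
d^3_{-2,-2}(0.3803) = +0.896613 -0.166083 = +0.730530
|D^3_{-2,-2}|² = |d^3_{-2,-2}(β)|² = (+0.730530)² = 0.533674 (the z-rotation phases have unit modulus)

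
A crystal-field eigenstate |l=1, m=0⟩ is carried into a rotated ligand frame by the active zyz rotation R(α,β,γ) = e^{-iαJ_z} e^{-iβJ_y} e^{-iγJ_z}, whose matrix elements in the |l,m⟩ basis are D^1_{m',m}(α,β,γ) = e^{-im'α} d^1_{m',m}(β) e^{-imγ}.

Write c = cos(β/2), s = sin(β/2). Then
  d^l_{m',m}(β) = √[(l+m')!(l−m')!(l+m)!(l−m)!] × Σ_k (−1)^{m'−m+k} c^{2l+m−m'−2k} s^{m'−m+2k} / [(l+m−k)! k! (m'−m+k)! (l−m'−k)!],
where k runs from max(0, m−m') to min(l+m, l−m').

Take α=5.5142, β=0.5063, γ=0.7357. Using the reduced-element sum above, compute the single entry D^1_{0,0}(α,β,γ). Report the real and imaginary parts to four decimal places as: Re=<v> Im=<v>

Re=0.8745 Im=0.0000

First d^1_{0,0}(β=0.5063), then the phase factors e^{-i(0)α} and e^{-i(0)γ}:
With c≡cos(β/2)=0.968128 and s≡sin(β/2)=0.250455, N=[1·1·1·1]^{1/2}=1.000000
Admissible k: 0..1 (factorial args all ≥0)
  k=0: (−1)^0·1.0000/(1)·0.9681^2·0.2505^0 = +0.937272
  k=1: (−1)^1·1.0000/(1)·0.9681^0·0.2505^2 = -0.062728
d^1_{0,0}(0.5063) = +0.937272 -0.062728 = +0.874545
D = (+1.000000+0.000000i)·(+0.874545)·(+1.000000+0.000000i) = +0.874545+0.000000i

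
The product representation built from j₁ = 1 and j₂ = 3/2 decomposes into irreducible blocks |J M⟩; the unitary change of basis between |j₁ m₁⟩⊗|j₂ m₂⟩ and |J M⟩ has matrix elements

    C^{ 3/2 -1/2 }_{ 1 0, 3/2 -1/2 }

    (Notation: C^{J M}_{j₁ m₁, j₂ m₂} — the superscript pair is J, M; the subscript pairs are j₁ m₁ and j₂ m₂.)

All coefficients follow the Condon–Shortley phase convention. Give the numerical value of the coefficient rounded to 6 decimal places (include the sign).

j₁+j₂−J=1  J+j₁−j₂=1  J−j₁+j₂=2  j₁+j₂+J+1=5
(j₁±m₁, j₂±m₂, J±M) = (1,1,1,2,1,2)
P² = 4/15
sum k=0..1:
  [0] +1/1 = 1
  [1] −1/2 = -1/2
S = 1/2
C² = P²·S² = 1/15 ; C = +0.258199

+√(1/15) = +0.258199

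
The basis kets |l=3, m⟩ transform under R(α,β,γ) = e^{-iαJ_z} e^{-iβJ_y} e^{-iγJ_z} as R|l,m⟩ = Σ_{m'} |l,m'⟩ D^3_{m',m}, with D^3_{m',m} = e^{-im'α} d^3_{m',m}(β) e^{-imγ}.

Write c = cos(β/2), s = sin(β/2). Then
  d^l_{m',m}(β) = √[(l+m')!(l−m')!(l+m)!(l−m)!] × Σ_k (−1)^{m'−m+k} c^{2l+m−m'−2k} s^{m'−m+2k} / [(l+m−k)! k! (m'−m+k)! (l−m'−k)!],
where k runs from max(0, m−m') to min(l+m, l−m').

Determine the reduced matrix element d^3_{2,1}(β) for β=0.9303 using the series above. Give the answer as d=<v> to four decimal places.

d^3_{2,1}(β=0.9303) via the finite sum:
Half-angle: c=0.893754, s=0.448557. N=√(120·1·24·2)=75.894664
k: max(0,(1)−(2))=0 … min(3+(1),3−(2))=1
  k=0: (−1)^1·75.8947/(24)·0.8938^5·0.4486^1 = -0.808925
  k=1: (−1)^2·75.8947/(12)·0.8938^3·0.4486^3 = +0.407509
d^3_{2,1}(0.9303) = -0.808925 +0.407509 = -0.401416

d=-0.4014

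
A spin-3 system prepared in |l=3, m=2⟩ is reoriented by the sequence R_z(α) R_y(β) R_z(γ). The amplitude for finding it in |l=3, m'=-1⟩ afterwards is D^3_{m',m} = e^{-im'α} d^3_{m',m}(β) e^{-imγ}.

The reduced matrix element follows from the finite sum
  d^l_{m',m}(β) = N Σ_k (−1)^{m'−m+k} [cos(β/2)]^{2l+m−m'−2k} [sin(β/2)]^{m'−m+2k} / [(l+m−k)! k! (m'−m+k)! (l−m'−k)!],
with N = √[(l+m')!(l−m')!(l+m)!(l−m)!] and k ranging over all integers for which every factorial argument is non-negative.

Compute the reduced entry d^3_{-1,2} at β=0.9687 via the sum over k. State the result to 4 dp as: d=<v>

d^3_{-1,2}(β=0.9687) via the finite sum:
Half-angle: c=0.884978, s=0.465633. N=√(2·24·120·1)=75.894664
Admissible k: 3..4 (factorial args all ≥0)
  k=3: (−1)^0·75.8947/(12)·0.8850^3·0.4656^3 = +0.442547
  k=4: (−1)^1·75.8947/(24)·0.8850^1·0.4656^5 = -0.061256
d^3_{-1,2}(0.9687) = +0.442547 -0.061256 = +0.381290

d=0.3813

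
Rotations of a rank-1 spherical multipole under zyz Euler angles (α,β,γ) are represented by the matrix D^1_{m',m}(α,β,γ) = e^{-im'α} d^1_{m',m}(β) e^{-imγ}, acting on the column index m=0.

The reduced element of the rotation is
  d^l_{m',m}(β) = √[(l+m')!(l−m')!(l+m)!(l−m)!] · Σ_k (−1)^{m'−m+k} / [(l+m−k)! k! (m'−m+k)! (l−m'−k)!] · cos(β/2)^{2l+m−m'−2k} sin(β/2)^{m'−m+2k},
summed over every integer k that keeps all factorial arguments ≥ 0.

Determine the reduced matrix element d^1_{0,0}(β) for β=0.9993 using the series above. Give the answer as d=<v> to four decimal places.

d=0.5409

d^1_{0,0}(β=0.9993) via the finite sum:
c=cos(0.999300/2)=0.877750, s=sin(0.999300/2)=0.479118; N=√[1·1·1·1]=1.000000
k∈{0,1} keeps every argument non-negative
  k=0: (−1)^0·1.0000/(1)·0.8778^2·0.4791^0 = +0.770446
  k=1: (−1)^1·1.0000/(1)·0.8778^0·0.4791^2 = -0.229554
d^1_{0,0}(0.9993) = +0.770446 -0.229554 = +0.540891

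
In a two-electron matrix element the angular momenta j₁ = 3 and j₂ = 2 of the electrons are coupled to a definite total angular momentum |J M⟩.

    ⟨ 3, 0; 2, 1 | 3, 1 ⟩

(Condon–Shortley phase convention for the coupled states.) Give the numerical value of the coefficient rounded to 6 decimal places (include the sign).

-0.182574  (= −√(1/30))

triangle: 2!*4!*2!/9! = 96/362880
(j±m)!: 3!*3!*3!*1!*4!*2! = 10368
prefactor² = (2J+1)*Δ*N² = 96/5
  k=1: −1/(1!*1!*2!*2!*2!*0!) = -1/8
  k=2: +1/(2!*0!*1!*1!*3!*1!) = 1/12
Σ = -1/24  ⇒  CG² = 96/5*(-1/24)² = 1/30
CG = −√(1/30) = -0.182574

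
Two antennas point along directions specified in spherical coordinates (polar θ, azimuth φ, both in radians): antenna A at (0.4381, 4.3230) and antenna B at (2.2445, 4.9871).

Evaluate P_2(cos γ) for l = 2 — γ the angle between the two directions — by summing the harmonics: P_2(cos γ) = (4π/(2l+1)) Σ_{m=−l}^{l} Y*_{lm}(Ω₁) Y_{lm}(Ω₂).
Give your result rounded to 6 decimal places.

-0.361476

Term-by-term m-sum for l=2 (normalisation 4π/5 = 2.513274):
  m=-2: (-0.049479, 0.048828) × (-0.201202, 0.123198) = (0.003940, -0.015920)  (running Σ = (0.003940, -0.015920))
  m=-1: (-0.112664, -0.274563) × (-0.102180, -0.362552) = (-0.088031, 0.068902)  (running Σ = (-0.084091, 0.052982))
  m=0: (0.460507, -0.000000) × (0.052890, 0.000000) = (0.024356, 0.000000)  (running Σ = (-0.059735, 0.052982))
  m=1: (0.112664, -0.274563) × (0.102180, -0.362552) = (-0.088031, -0.068902)  (running Σ = (-0.147766, -0.015920))
  m=2: (-0.049479, -0.048828) × (-0.201202, -0.123198) = (0.003940, 0.015920)  (running Σ = (-0.143827, 0.000000))
Total Σ_m = (-0.143827, 0.000000). Multiply by 2.513274: (-0.361476, 0.000000). P_2(cos γ) = -0.361476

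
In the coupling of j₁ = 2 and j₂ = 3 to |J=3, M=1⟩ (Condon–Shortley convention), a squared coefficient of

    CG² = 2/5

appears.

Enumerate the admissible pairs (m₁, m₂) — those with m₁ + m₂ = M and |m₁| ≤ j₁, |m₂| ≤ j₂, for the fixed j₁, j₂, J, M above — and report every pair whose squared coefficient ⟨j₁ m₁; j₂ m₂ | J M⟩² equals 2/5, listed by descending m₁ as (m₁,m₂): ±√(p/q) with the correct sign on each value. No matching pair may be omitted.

(2,-1): +√(2/5)

Admissible pairs with m₁+m₂ = M = 1: (-2,3), (-1,2), (0,1), (1,0), (2,-1)
  (m₁,m₂)=(2,-1): CG² = 2/5, CG = +√(2/5)   ← matches the target
  (m₁,m₂)=(1,0): CG² = 1/30, CG = −√(1/30)
  (m₁,m₂)=(0,1): CG² = 3/20, CG = −√(3/20)
  (m₁,m₂)=(-1,2): CG² = 1/4, CG = +√(1/4)
  (m₁,m₂)=(-2,3): CG² = 1/6, CG = +√(1/6)
Pairs with CG² = 2/5: (2,-1): +√(2/5)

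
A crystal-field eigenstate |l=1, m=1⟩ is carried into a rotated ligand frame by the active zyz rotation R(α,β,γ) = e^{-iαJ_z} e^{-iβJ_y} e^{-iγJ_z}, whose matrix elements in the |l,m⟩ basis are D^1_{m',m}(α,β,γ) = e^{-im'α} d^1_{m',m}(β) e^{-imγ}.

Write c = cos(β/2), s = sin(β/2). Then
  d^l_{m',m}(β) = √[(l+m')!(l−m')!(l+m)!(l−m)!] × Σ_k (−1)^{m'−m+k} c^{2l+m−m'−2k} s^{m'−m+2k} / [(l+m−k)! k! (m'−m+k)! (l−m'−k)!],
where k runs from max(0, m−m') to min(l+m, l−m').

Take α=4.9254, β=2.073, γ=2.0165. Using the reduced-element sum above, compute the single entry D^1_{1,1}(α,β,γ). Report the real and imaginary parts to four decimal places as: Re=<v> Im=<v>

Re=0.2051 Im=-0.1587

D^1_{1,1}(4.9254,2.0730,2.0165) = e^{-i·1·4.9254}·d^1_{1,1}(2.0730)·e^{-i·1·2.0165}. Compute d first:
Half-angle: c=0.509236, s=0.860627. N=√(2·1·2·1)=2.000000
Admissible k: 0..0 (factorial args all ≥0)
  k=0: (−1)^0·2.0000/(2)·0.5092^2·0.8606^0 = +0.259321
d^1_{1,1}(2.0730) = +0.259321
Attach z-rotation phases: D = e^{-i(1)(4.9254)}·(+0.259321)·e^{-i(1)(2.0165)} = +0.205066-0.158731i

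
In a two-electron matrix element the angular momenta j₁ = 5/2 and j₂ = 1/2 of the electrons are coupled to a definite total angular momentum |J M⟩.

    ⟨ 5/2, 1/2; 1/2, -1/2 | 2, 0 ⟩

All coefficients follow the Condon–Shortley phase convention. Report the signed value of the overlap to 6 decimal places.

j₁+j₂−J=1  J+j₁−j₂=4  J−j₁+j₂=0  j₁+j₂+J+1=6
(j₁±m₁, j₂±m₂, J±M) = (3,2,0,1,2,2)
P² = 8
sum k=0..0:
  [0] +1/4 = 1/4
S = 1/4
C² = P²·S² = 1/2 ; C = +0.707107

+0.707107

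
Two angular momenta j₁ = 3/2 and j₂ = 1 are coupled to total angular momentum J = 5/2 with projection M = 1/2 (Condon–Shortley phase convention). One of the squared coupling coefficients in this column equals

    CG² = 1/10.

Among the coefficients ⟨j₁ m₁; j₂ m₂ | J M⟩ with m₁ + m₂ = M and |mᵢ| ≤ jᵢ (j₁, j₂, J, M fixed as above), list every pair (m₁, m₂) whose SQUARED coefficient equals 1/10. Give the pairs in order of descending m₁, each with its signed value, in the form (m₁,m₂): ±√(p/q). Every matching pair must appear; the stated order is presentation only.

Admissible pairs with m₁+m₂ = M = 1/2: (-1/2,1), (1/2,0), (3/2,-1)
  (m₁,m₂)=(3/2,-1): CG² = 1/10, CG = +√(1/10)   ← matches the target
  (m₁,m₂)=(1/2,0): CG² = 3/5, CG = +√(3/5)
  (m₁,m₂)=(-1/2,1): CG² = 3/10, CG = +√(3/10)
Pairs with CG² = 1/10: (3/2,-1): +√(1/10)

(3/2,-1): +√(1/10)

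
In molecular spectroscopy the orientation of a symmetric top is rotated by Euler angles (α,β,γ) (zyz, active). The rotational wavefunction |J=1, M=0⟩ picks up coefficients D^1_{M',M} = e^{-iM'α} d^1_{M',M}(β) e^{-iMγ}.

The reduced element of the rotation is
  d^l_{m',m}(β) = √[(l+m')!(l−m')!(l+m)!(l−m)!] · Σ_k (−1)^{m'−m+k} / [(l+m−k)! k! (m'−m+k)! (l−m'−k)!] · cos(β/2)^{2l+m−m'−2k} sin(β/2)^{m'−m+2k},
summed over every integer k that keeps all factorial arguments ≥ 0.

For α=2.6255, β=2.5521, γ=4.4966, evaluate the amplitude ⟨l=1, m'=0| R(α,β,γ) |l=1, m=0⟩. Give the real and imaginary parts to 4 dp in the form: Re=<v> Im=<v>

Re=-0.8312 Im=0.0000

Split into d^1_{0,0}(β=2.5521) × two z-phases.
With c≡cos(β/2)=0.290497 and s≡sin(β/2)=0.956876, N=[1·1·1·1]^{1/2}=1.000000
k: max(0,(0)−(0))=0 … min(1+(0),1−(0))=1
  k=0: (−1)^0·1.0000/(1)·0.2905^2·0.9569^0 = +0.084389
  k=1: (−1)^1·1.0000/(1)·0.2905^0·0.9569^2 = -0.915611
d^1_{0,0}(2.5521) = +0.084389 -0.915611 = -0.831223
Attach z-rotation phases: D = e^{-i(0)(2.6255)}·(-0.831223)·e^{-i(0)(4.4966)} = -0.831223+0.000000i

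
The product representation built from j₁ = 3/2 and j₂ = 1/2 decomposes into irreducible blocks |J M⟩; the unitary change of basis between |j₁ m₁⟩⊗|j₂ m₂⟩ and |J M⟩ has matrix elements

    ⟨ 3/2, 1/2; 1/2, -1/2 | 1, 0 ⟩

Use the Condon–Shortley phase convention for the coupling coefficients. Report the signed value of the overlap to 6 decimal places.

j₁+j₂−J=1  J+j₁−j₂=2  J−j₁+j₂=0  j₁+j₂+J+1=4
(j₁±m₁, j₂±m₂, J±M) = (2,1,0,1,1,1)
P² = 1/2
sum k=0..0:
  [0] +1/1 = 1
S = 1
C² = P²·S² = 1/2 ; C = +0.707107

+√(1/2) ≈ +0.707107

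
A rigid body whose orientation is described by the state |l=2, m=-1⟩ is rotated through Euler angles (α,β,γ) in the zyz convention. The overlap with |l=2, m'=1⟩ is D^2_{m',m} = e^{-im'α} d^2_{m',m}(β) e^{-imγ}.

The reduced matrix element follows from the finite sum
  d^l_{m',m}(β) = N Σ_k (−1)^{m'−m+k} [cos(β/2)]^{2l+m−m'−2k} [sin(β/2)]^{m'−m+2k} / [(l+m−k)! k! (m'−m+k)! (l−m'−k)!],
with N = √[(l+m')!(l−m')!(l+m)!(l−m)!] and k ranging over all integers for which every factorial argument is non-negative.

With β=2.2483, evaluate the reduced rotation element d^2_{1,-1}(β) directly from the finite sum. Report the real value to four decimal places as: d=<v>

d=-0.2064

d^2_{1,-1}(β=2.2483) via the finite sum:
Half-angle: c=0.431943, s=0.901901. N=√(6·1·1·6)=6.000000
The bounds max(0,m−m')=0 and min(l+m,l−m')=1 give 2 terms
  k=0: (−1)^2·6.0000/(2)·0.4319^2·0.9019^2 = +0.455294
  k=1: (−1)^3·6.0000/(6)·0.4319^0·0.9019^4 = -0.661660
d^2_{1,-1}(2.2483) = +0.455294 -0.661660 = -0.206366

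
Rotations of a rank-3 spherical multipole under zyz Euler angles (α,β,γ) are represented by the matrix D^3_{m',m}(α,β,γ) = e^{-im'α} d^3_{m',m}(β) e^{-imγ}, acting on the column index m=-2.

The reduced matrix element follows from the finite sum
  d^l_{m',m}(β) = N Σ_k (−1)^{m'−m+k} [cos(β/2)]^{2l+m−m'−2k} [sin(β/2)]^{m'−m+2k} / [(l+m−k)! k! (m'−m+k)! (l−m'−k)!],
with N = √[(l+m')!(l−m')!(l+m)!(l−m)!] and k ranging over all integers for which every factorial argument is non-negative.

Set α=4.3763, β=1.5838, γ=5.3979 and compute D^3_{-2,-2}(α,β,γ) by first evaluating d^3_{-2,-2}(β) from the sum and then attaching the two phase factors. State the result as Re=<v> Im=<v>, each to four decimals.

Re=-0.3802 Im=-0.3195

First d^3_{-2,-2}(β=1.5838), then the phase factors e^{-i(-2)α} and e^{-i(-2)γ}:
Half-angle: c=0.702494, s=0.711689. N=√(1·120·1·120)=120.000000
k∈{0,1} keeps every argument non-negative
  k=0: (−1)^0·120.0000/(120)·0.7025^6·0.7117^0 = +0.120187
  k=1: (−1)^1·120.0000/(24)·0.7025^4·0.7117^2 = -0.616769
d^3_{-2,-2}(1.5838) = +0.120187 -0.616769 = -0.496582
Phases: e^{-i·(-2)·4.3763}=-0.782467+0.622692i, e^{-i·(-2)·5.3979}=-0.198448-0.980111i ⇒ D=-0.380176-0.319467i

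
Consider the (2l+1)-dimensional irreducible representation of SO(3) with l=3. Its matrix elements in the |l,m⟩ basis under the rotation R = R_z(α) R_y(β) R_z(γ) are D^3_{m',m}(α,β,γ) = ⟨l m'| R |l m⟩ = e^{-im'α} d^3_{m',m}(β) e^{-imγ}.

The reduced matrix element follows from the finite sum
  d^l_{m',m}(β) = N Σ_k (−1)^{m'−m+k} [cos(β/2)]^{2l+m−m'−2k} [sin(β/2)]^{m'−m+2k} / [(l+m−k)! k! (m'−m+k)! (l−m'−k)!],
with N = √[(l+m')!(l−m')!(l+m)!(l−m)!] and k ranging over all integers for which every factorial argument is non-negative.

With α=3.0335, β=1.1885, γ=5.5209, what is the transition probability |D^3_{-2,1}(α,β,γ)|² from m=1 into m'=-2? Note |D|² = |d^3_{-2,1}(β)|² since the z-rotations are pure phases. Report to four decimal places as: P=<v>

First d^3_{-2,1}(β=1.1885), then the phase factors e^{-i(-2)α} and e^{-i(1)γ}:
With c≡cos(β/2)=0.828569 and s≡sin(β/2)=0.559887, N=[1·120·24·2]^{1/2}=75.894664
Admissible k: 3..4 (factorial args all ≥0)
  k=3: (−1)^0·75.8947/(12)·0.8286^3·0.5599^3 = +0.631419
  k=4: (−1)^1·75.8947/(24)·0.8286^1·0.5599^5 = -0.144156
d^3_{-2,1}(1.1885) = +0.631419 -0.144156 = +0.487263
|D^3_{-2,1}|² = |d^3_{-2,1}(β)|² = (+0.487263)² = 0.237426 (the z-rotation phases have unit modulus)

P=0.2374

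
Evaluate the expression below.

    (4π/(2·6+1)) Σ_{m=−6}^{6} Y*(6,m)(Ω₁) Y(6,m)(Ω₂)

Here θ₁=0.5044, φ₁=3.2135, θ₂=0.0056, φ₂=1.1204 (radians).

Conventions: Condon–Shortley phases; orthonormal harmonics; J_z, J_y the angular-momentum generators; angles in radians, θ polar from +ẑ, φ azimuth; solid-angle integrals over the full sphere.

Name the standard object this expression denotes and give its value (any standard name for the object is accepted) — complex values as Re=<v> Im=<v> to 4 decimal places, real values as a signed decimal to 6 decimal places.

Legendre polynomial (addition theorem), -0.351860

This sum is the spherical-harmonic addition theorem: it equals the Legendre polynomial P_l(cos γ) of the angle γ between the two directions.
Addition theorem: P_6(cos γ) = (4π/13) Σ_m Y*_{lm}(Ω₁) Y_{lm}(Ω₂), m = −6…6:
  m=-6: Y*=+0.005591+0.002574i  Y=+0.000000-0.000000i  product +0.000000-0.000000i
  m=-5: Y*=-0.036154-0.013589i  Y=+0.000000+0.000000i  product -0.000000-0.000000i
  m=-4: Y*=+0.138683+0.041027i  Y=-0.000000+0.000000i  product -0.000000+0.000000i
  m=-3: Y*=-0.341479-0.074829i  Y=-0.000001+0.000000i  product +0.000000-0.000000i
  m=-2: Y*=+0.496067+0.071838i  Y=-0.000101-0.000128i  product -0.000041-0.000071i
  m=-1: Y*=-0.242000-0.017432i  Y=+0.008033-0.016613i  product -0.002234+0.003880i
  m=+0: Y*=-0.353524-0.000000i  Y=+1.016772+0.000000i  product -0.359453-0.000000i
  m=+1: Y*=+0.242000-0.017432i  Y=-0.008033-0.016613i  product -0.002234-0.003880i
  m=+2: Y*=+0.496067-0.071838i  Y=-0.000101+0.000128i  product -0.000041+0.000071i
  m=+3: Y*=+0.341479-0.074829i  Y=+0.000001+0.000000i  product +0.000000+0.000000i
  m=+4: Y*=+0.138683-0.041027i  Y=-0.000000-0.000000i  product -0.000000-0.000000i
  m=+5: Y*=+0.036154-0.013589i  Y=-0.000000+0.000000i  product -0.000000+0.000000i
  m=+6: Y*=+0.005591-0.002574i  Y=+0.000000+0.000000i  product +0.000000+0.000000i
Accumulated sum -0.364002-0.000000i; after 4π/(2l+1) scaling, -0.351860-0.000000i ⇒ P_6 = -0.351860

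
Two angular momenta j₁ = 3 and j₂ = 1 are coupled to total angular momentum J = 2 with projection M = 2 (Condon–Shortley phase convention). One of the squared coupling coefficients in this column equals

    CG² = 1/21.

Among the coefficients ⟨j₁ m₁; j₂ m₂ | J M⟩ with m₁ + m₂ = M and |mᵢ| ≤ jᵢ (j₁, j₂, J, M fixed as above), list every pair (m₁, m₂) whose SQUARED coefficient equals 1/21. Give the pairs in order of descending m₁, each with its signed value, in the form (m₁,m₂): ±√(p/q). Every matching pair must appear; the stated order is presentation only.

Admissible pairs with m₁+m₂ = M = 2: (1,1), (2,0), (3,-1)
  (m₁,m₂)=(3,-1): CG² = 5/7, CG = +√(5/7)
  (m₁,m₂)=(2,0): CG² = 5/21, CG = −√(5/21)
  (m₁,m₂)=(1,1): CG² = 1/21, CG = +√(1/21)   ← matches the target
Pairs with CG² = 1/21: (1,1): +√(1/21)

(1,1): +√(1/21)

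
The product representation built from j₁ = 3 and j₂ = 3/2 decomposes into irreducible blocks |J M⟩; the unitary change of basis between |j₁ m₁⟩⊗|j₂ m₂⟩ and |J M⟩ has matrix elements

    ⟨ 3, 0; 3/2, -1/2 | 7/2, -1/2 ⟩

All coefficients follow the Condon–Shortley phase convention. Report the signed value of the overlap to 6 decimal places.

+√(2/21) = +0.308607

√[8·1!5!2!/9! · 3!3!1!2!3!4!] = √(384/7)
  +(−1)^0/∏(0,1,3,1,2,1)! = 1/12  (running 1/12)
  +(−1)^1/∏(1,0,2,0,3,2)! = -1/24  (running 1/24)
⟨..|..⟩ = √(384/7)·(1/24) = +0.308607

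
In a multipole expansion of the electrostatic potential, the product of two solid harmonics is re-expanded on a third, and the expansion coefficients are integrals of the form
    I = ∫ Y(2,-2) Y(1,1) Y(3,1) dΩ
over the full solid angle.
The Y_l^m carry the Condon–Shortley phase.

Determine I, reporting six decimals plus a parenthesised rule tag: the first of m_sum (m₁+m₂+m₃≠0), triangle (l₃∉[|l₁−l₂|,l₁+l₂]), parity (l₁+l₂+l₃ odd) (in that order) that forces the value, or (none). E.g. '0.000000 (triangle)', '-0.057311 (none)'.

-0.082589 (none)

Checks pass: Σm=0; 6 even; l₃=3∈[1,3].
(2·2+1)(2·1+1)(2·3+1) = 105
Δ: 0! 4! 2! / 7! → 1/105
sum: t=0:+1/4 = 1/4
3j²(2 1 3; 0 0 0) = Δ·Π!·Σ² = 3/35  (sign -1)
sum: t=0:+1/48 = 1/48
3j²(2 1 3; -2 1 1) = Δ·Π!·Σ² = 1/105  (sign +1)
combine: 4πI² = 105·3/35·1/105 = 3/35
take √, sign -1: I = -0.08258890
No selection rule forces the value: the integral is nonzero (none).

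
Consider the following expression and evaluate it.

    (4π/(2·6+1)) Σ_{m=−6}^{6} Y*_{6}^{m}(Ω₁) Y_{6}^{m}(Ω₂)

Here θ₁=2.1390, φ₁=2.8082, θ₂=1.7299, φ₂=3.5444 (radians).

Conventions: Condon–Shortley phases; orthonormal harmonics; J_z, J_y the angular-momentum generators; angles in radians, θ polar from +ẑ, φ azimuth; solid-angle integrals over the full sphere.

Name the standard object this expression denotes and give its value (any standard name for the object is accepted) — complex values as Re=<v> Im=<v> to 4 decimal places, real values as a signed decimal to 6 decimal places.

Legendre polynomial (addition theorem), -0.131665

This sum is the spherical-harmonic addition theorem: it equals the Legendre polynomial P_l(cos γ) of the angle γ between the two directions.
Expand P_6 via completeness: Σ_{m} conj(Y_{6,m}) at Ω₁ times Y_{6,m} at Ω₂ —
  term(m=-6) = -0.02256 + 0.07418j   from Y*(Ω₁)=-0.07214 - 0.15748j, Y(Ω₂)=-0.33511 - 0.29674j
  term(m=-5) = -0.08178 + 0.04896j   from Y*(Ω₁)=-0.03678 - 0.38131j, Y(Ω₂)=-0.10670 - 0.22476j
  term(m=-4) = 0.09473 + 0.01889j   from Y*(Ω₁)=0.09248 - 0.38249j, Y(Ω₂)=0.00992 + 0.24527j
  term(m=-3) = 0.00627 + 0.00845j   from Y*(Ω₁)=0.02101 - 0.03273j, Y(Ω₂)=-0.09592 + 0.25302j
  term(m=-2) = -0.00593 + 0.06012j   from Y*(Ω₁)=-0.26277 + 0.20681j, Y(Ω₂)=0.12514 - 0.13030j
  term(m=-1) = -0.03504 + 0.03175j   from Y*(Ω₁)=-0.16245 + 0.05626j, Y(Ω₂)=0.25303 - 0.10782j
  term(m=+0) = -0.04758 + 0.00000j   from Y*(Ω₁)=0.29246 + 0.00000j, Y(Ω₂)=-0.16269 + 0.00000j
  term(m=+1) = -0.03504 - 0.03175j   from Y*(Ω₁)=0.16245 + 0.05626j, Y(Ω₂)=-0.25303 - 0.10782j
  term(m=+2) = -0.00593 - 0.06012j   from Y*(Ω₁)=-0.26277 - 0.20681j, Y(Ω₂)=0.12514 + 0.13030j
  term(m=+3) = 0.00627 - 0.00845j   from Y*(Ω₁)=-0.02101 - 0.03273j, Y(Ω₂)=0.09592 + 0.25302j
  term(m=+4) = 0.09473 - 0.01889j   from Y*(Ω₁)=0.09248 + 0.38249j, Y(Ω₂)=0.00992 - 0.24527j
  term(m=+5) = -0.08178 - 0.04896j   from Y*(Ω₁)=0.03678 - 0.38131j, Y(Ω₂)=0.10670 - 0.22476j
  term(m=+6) = -0.02256 - 0.07418j   from Y*(Ω₁)=-0.07214 + 0.15748j, Y(Ω₂)=-0.33511 + 0.29674j
Total Σ_m = -0.13621 - 0.00000j. Multiply by 0.966644: -0.13166 - 0.00000j. P_6(cos γ) = -0.131665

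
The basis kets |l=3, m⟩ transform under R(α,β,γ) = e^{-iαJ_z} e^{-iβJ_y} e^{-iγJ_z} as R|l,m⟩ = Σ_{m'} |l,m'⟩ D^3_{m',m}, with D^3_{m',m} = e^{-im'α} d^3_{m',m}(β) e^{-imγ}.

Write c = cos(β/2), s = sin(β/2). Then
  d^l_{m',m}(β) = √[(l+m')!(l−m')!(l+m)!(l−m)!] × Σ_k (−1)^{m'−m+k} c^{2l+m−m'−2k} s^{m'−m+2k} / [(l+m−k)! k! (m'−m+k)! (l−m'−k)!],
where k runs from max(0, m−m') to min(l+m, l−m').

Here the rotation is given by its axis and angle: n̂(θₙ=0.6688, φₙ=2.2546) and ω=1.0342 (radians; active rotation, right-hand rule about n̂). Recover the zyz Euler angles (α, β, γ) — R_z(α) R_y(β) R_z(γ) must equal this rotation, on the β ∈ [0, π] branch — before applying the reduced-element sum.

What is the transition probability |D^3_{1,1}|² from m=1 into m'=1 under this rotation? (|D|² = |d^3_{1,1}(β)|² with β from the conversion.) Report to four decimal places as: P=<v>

Axis–angle → zyz. n̂ = (sinθₙcosφₙ, sinθₙsinφₙ, cosθₙ) = (-0.391711, +0.480644, +0.784566), ω = 1.0342.
R = I cosω + sinω [n̂]ₓ + (1−cosω) n̂n̂ᵀ gives
  R = [+0.586212, -0.766324, +0.262875; +0.582273, +0.624132, +0.520977; -0.563306, -0.152338, +0.812083]
β = atan2(√(R₁₃²+R₂₃²), R₃₃) = 0.623083; α = atan2(R₂₃, R₁₃) mod 2π = 1.103490; γ = atan2(R₃₂, −R₃₁) mod 2π = 6.019068
D^3_{1,1}(1.1035,0.6231,6.0191) = e^{-i·1·1.1035}·d^3_{1,1}(0.6231)·e^{-i·1·6.0191}. Compute d first:
Half-angle: c=0.951862, s=0.306526. N=√(24·2·24·2)=48.000000
Admissible k: 0..2 (factorial args all ≥0)
  k=0: (−1)^0·48.0000/(48)·0.9519^6·0.3065^0 = +0.743780
  k=1: (−1)^1·48.0000/(6)·0.9519^4·0.3065^2 = -0.617052
  k=2: (−1)^2·48.0000/(8)·0.9519^2·0.3065^4 = +0.047992
d^3_{1,1}(0.6231) = +0.743780 -0.617052 +0.047992 = +0.174720
|D^3_{1,1}|² = |d^3_{1,1}(β)|² = (+0.174720)² = 0.030527 (the z-rotation phases have unit modulus)

P=0.0305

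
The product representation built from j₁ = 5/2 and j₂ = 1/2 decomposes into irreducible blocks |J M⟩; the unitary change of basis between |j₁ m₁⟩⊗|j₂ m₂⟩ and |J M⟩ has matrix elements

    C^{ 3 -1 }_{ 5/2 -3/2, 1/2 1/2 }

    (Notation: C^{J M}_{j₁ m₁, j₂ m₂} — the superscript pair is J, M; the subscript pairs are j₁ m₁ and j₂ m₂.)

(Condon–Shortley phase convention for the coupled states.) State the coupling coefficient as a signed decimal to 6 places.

triangle: 0!×5!×1!/7! = 120/5040
(j±m)!: 1!×4!×1!×0!×2!×4! = 1152
prefactor² = (2J+1)×Δ×N² = 192
  k=0: +1/(0!×0!×4!×1!×1!×0!) = 1/24
Σ = 1/24  ⇒  CG² = 192×(1/24)² = 1/3
CG = +√(1/3) = +0.577350

+√(1/3) = +0.577350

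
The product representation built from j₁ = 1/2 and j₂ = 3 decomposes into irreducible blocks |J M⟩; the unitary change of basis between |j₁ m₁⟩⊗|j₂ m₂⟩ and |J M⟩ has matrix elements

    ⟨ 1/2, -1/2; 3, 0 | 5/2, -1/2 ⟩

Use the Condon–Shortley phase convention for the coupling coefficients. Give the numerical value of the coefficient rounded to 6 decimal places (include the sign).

−√(3/7) = -0.654654

√[6·1!0!5!/7! · 0!1!3!3!2!3!] = √(432/7)
  +(−1)^1/∏(1,0,0,2,0,3)! = -1/12  (running -1/12)
⟨..|..⟩ = √(432/7)·(-1/12) = -0.654654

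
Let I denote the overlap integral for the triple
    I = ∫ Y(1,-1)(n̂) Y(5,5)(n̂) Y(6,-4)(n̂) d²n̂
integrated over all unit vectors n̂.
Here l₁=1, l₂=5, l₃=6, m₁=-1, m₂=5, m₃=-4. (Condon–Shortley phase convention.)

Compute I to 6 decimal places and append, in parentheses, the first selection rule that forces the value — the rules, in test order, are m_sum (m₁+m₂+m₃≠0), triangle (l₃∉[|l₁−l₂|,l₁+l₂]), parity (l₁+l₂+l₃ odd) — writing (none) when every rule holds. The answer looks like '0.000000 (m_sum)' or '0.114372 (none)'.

0.040859 (none)

m-sum 0 ✓  L=12 even ✓  4≤6≤6 ✓
Π(2lᵢ+1) = 3×11×13 = 429
triangle coeff Δ(1,5,6) = 1/858
Σ_t [0,0]: t=0:+1/14400 = 1/14400
(3j)²=6/143 [(1 5 6; 0 0 0)], sign=+1
Σ_t [0,0]: t=0:+1/7257600 = 1/7257600
(3j)²=1/858 [(1 5 6; -1 5 -4)], sign=+1
⇒ 4πI² = 3/143
I = (+1)√(3/143/(4π)) = 0.04085899
No selection rule forces the value: the integral is nonzero (none).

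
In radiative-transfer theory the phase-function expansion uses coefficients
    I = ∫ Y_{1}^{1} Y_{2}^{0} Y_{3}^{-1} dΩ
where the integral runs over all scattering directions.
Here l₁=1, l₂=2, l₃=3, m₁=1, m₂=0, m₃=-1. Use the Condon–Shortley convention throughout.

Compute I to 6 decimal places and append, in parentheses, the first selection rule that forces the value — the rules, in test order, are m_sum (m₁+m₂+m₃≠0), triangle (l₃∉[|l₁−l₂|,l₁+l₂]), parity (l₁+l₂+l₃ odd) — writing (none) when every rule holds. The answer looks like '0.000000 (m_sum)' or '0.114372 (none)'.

-0.202301 (none)

m-sum 0 ✓  L=6 even ✓  1≤3≤3 ✓
Π(2lᵢ+1) = 3×5×7 = 105
triangle coeff Δ(1,2,3) = 1/105
Σ_t [0,0]: t=0:+1/4 = 1/4
(3j)²=3/35 [(1 2 3; 0 0 0)], sign=-1
Σ_t [0,0]: t=0:+1/8 = 1/8
(3j)²=2/35 [(1 2 3; 1 0 -1)], sign=+1
⇒ 4πI² = 18/35
I = (-1)√(18/35/(4π)) = -0.20230066
No selection rule forces the value: the integral is nonzero (none).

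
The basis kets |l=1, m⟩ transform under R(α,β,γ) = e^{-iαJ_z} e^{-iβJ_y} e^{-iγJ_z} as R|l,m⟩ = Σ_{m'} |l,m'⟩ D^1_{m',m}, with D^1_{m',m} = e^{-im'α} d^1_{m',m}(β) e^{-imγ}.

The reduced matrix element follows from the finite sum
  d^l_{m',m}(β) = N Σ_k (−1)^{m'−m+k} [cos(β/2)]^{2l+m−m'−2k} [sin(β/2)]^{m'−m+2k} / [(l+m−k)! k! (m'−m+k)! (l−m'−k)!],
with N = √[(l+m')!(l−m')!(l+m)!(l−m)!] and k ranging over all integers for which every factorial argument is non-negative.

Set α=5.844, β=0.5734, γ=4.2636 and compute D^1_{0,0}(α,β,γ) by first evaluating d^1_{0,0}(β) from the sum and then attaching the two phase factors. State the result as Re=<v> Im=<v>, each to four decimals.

Split into d^1_{0,0}(β=0.5734) × two z-phases.
Half-angle: c=0.959182, s=0.282788. N=√(1·1·1·1)=1.000000
Admissible k: 0..1 (factorial args all ≥0)
  k=0: (−1)^0·1.0000/(1)·0.9592^2·0.2828^0 = +0.920031
  k=1: (−1)^1·1.0000/(1)·0.9592^0·0.2828^2 = -0.079969
d^1_{0,0}(0.5734) = +0.920031 -0.079969 = +0.840061
D = (+1.000000+0.000000i)·(+0.840061)·(+1.000000+0.000000i) = +0.840061+0.000000i

Re=0.8401 Im=0.0000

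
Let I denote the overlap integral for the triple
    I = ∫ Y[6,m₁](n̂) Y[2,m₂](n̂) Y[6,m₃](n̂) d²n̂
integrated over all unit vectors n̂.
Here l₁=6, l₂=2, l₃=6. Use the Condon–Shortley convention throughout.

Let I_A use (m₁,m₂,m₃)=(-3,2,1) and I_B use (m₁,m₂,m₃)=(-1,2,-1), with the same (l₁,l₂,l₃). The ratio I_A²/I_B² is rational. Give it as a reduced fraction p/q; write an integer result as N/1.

40/49

Same 6,2,6: normalisation and zero-m 3j drop out of the ratio.
A: Δ: 2! 10! 2! / 15! → 1/90090; sum: t=2:+1/120960 = 1/120960; 3j²(6 2 6; -3 2 1) = Δ·Π!·Σ² = 24/1001  (sign -1)
B: Δ: 2! 10! 2! / 15! → 1/90090; sum: t=2:+1/57600 = 1/57600; 3j²(6 2 6; -1 2 -1) = Δ·Π!·Σ² = 21/715  (sign -1)
I_A²/I_B² = (24/1001)/(21/715) = 40/49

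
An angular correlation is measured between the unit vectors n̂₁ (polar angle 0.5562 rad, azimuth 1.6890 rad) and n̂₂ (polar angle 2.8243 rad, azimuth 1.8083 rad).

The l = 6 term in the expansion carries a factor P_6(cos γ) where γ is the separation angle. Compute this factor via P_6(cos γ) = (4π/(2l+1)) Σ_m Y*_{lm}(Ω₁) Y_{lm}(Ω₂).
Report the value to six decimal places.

Summing Y*_{l m}(θ₁,φ₁)·Y_{l m}(θ₂,φ₂) over m ∈ [−6, 6]; prefactor 4π/(2·6+1) = 0.966644:
  term(m=-6) = 0.00000 - 0.00000j   from Y*(Ω₁)=-0.00794 - 0.00681j, Y(Ω₂)=-0.00006 + 0.00044j
  term(m=-5) = -0.00023 + 0.00015j   from Y*(Ω₁)=-0.03249 + 0.04841j, Y(Ω₂)=0.00436 + 0.00176j
  term(m=-4) = 0.00515 - 0.00266j   from Y*(Ω₁)=0.17113 + 0.08753j, Y(Ω₂)=0.01756 - 0.02455j
  term(m=-3) = -0.04900 + 0.01833j   from Y*(Ω₁)=0.13947 - 0.37669j, Y(Ω₂)=-0.08514 - 0.09855j
  term(m=-2) = 0.16877 - 0.04105j   from Y*(Ω₁)=-0.45757 - 0.11023j, Y(Ω₂)=-0.32818 + 0.16878j
  term(m=-1) = -0.05700 + 0.00683j   from Y*(Ω₁)=-0.01153 + 0.09708j, Y(Ω₂)=0.13815 + 0.57071j
  term(m=+0) = -0.07874 + 0.00000j   from Y*(Ω₁)=-0.41079 + 0.00000j, Y(Ω₂)=0.19168 + 0.00000j
  term(m=+1) = -0.05700 - 0.00683j   from Y*(Ω₁)=0.01153 + 0.09708j, Y(Ω₂)=-0.13815 + 0.57071j
  term(m=+2) = 0.16877 + 0.04105j   from Y*(Ω₁)=-0.45757 + 0.11023j, Y(Ω₂)=-0.32818 - 0.16878j
  term(m=+3) = -0.04900 - 0.01833j   from Y*(Ω₁)=-0.13947 - 0.37669j, Y(Ω₂)=0.08514 - 0.09855j
  term(m=+4) = 0.00515 + 0.00266j   from Y*(Ω₁)=0.17113 - 0.08753j, Y(Ω₂)=0.01756 + 0.02455j
  term(m=+5) = -0.00023 - 0.00015j   from Y*(Ω₁)=0.03249 + 0.04841j, Y(Ω₂)=-0.00436 + 0.00176j
  term(m=+6) = 0.00000 + 0.00000j   from Y*(Ω₁)=-0.00794 + 0.00681j, Y(Ω₂)=-0.00006 - 0.00044j
Accumulated sum 0.05667 - 0.00000j; after 4π/(2l+1) scaling, 0.05478 - 0.00000j ⇒ P_6 = 0.054783

0.054783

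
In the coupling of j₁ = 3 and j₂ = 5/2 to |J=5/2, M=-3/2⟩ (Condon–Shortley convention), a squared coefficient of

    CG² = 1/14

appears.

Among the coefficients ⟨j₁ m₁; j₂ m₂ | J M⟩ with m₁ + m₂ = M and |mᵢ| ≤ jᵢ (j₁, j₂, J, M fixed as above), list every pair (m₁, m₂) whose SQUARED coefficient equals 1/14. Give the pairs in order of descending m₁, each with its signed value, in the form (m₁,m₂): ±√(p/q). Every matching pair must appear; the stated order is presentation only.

(-2,1/2): +√(1/14)

Admissible pairs with m₁+m₂ = M = -3/2: (-3,3/2), (-2,1/2), (-1,-1/2), (0,-3/2), (1,-5/2)
  (m₁,m₂)=(1,-5/2): CG² = 2/7, CG = +√(2/7)
  (m₁,m₂)=(0,-3/2): CG² = 7/30, CG = −√(7/30)
  (m₁,m₂)=(-1,-1/2): CG² = 1/35, CG = +√(1/35)
  (m₁,m₂)=(-2,1/2): CG² = 1/14, CG = +√(1/14)   ← matches the target
  (m₁,m₂)=(-3,3/2): CG² = 8/21, CG = −√(8/21)
Pairs with CG² = 1/14: (-2,1/2): +√(1/14)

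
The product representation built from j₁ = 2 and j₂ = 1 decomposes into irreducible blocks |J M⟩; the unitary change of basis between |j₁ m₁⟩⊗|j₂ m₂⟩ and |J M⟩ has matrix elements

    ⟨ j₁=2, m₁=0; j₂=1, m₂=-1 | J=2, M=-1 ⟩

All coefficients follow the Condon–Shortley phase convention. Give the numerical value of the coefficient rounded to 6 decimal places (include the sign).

j₁+j₂−J=1  J+j₁−j₂=3  J−j₁+j₂=1  j₁+j₂+J+1=6
(j₁±m₁, j₂±m₂, J±M) = (2,2,0,2,1,3)
P² = 2
sum k=0..0:
  [0] +1/2 = 1/2
S = 1/2
C² = P²·S² = 1/2 ; C = +0.707107

+√(1/2) = +0.707107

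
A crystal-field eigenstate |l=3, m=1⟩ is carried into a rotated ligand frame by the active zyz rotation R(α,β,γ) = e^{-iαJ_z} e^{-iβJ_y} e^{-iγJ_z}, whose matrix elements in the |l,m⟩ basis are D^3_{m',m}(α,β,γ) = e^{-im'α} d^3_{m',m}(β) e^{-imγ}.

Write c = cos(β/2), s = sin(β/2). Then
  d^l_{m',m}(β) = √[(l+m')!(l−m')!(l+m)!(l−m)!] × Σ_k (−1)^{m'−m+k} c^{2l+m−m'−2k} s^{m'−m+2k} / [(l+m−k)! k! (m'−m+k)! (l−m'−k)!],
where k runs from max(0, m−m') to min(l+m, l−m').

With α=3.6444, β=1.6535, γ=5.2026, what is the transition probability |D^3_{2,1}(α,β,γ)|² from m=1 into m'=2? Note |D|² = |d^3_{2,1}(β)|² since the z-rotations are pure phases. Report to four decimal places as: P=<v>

First d^3_{2,1}(β=1.6535), then the phase factors e^{-i(2)α} and e^{-i(1)γ}:
c=cos(1.653500/2)=0.677270, s=sin(1.653500/2)=0.735734; N=√[120·1·24·2]=75.894664
k: max(0,(1)−(2))=0 … min(3+(1),3−(2))=1
  k=0: (−1)^1·75.8947/(24)·0.6773^5·0.7357^1 = -0.331537
  k=1: (−1)^2·75.8947/(12)·0.6773^3·0.7357^3 = +0.782491
d^3_{2,1}(1.6535) = -0.331537 +0.782491 = +0.450954
|D^3_{2,1}|² = |d^3_{2,1}(β)|² = (+0.450954)² = 0.203359 (the z-rotation phases have unit modulus)

P=0.2034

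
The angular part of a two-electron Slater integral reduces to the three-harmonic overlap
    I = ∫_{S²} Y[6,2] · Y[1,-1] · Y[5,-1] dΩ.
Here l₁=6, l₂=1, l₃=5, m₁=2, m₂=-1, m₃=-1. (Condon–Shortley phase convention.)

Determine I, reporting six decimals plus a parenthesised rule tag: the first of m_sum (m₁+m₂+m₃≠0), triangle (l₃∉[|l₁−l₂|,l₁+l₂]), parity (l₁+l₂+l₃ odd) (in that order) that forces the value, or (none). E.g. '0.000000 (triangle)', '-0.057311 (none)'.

0.216205 (none)

Rules hold: Σm=0, L=12 even, 5≤5≤7.
N = 13·3·11 = 429
Δ = 2!·10!·0!/13! = 1/858
Racah Σ t=1..1: t=1:−1/14400 = -1/14400
⇒ 3j(6 1 5; 0 0 0)² = 6/143, sgn +1
Racah Σ t=0..0: t=0:+1/34560 = 1/34560
⇒ 3j(6 1 5; 2 -1 -1)² = 14/429, sgn +1
4πI² = N·(3j₀)²·(3jₘ)² = 84/143
I = +1·√(0.587413/4π) = 0.21620548
No selection rule forces the value: the integral is nonzero (none).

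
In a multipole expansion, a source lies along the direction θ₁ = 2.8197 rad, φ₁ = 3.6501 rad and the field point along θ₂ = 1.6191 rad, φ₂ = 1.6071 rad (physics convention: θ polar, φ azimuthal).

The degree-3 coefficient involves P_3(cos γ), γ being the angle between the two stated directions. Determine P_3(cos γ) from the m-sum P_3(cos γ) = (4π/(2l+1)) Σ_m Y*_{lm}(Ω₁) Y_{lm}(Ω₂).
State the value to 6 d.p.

0.144540

Addition theorem: P_3(cos γ) = (4π/7) Σ_m Y*_{lm}(Ω₁) Y_{lm}(Ω₂), m = −3…3:
  term(m=-3) = +0.005427-0.000844i   from Y*(Ω₁)=-0.000598-0.013197i, Y(Ω₂)=+0.045192+0.413302i
  term(m=-2) = -0.002800-0.003870i   from Y*(Ω₁)=-0.051030-0.082530i, Y(Ω₂)=+0.049102-0.003571i
  term(m=-1) = +0.051923-0.101662i   from Y*(Ω₁)=-0.312532-0.174205i, Y(Ω₂)=+0.011580+0.318830i
  term(m=+0) = -0.028585-0.000000i   from Y*(Ω₁)=-0.530863-0.000000i, Y(Ω₂)=+0.053846+0.000000i
  term(m=+1) = +0.051923+0.101662i   from Y*(Ω₁)=+0.312532-0.174205i, Y(Ω₂)=-0.011580+0.318830i
  term(m=+2) = -0.002800+0.003870i   from Y*(Ω₁)=-0.051030+0.082530i, Y(Ω₂)=+0.049102+0.003571i
  term(m=+3) = +0.005427+0.000844i   from Y*(Ω₁)=+0.000598-0.013197i, Y(Ω₂)=-0.045192+0.413302i
Total Σ_m = +0.080515+0.000000i. Multiply by 1.795196: +0.144540+0.000000i. P_3(cos γ) = 0.144540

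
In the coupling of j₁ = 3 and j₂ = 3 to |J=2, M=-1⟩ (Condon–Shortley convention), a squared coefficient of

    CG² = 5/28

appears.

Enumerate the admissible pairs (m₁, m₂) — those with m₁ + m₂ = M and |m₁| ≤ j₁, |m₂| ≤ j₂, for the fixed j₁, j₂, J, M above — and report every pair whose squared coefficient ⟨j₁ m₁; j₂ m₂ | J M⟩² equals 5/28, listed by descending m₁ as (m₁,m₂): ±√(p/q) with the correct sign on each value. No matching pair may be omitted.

Admissible pairs with m₁+m₂ = M = -1: (-3,2), (-2,1), (-1,0), (0,-1), (1,-2), (2,-3)
  (m₁,m₂)=(2,-3): CG² = 25/84, CG = +√(25/84)
  (m₁,m₂)=(1,-2): CG² = 5/28, CG = −√(5/28)   ← matches the target
  (m₁,m₂)=(0,-1): CG² = 1/42, CG = +√(1/42)
  (m₁,m₂)=(-1,0): CG² = 1/42, CG = +√(1/42)
  (m₁,m₂)=(-2,1): CG² = 5/28, CG = −√(5/28)   ← matches the target
  (m₁,m₂)=(-3,2): CG² = 25/84, CG = +√(25/84)
Pairs with CG² = 5/28: (1,-2): −√(5/28); (-2,1): −√(5/28)

(1,-2): −√(5/28); (-2,1): −√(5/28)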